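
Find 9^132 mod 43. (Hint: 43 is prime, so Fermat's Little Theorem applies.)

Step 1: Since 43 is prime, by Fermat's Little Theorem: 9^42 = 1 (mod 43).
Step 2: Reduce exponent: 132 mod 42 = 6.
Step 3: So 9^132 = 9^6 (mod 43).
Step 4: 9^6 mod 43 = 4.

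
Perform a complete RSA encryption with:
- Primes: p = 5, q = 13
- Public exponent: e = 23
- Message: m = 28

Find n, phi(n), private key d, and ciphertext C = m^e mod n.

Step 1: n = 5 * 13 = 65.
Step 2: phi(n) = (5-1)(13-1) = 4 * 12 = 48.
Step 3: Find d = 23^(-1) mod 48 = 23.
  Verify: 23 * 23 = 529 = 1 (mod 48).
Step 4: C = 28^23 mod 65 = 7.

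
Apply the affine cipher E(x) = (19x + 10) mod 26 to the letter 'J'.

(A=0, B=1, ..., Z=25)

Step 1: Convert 'J' to number: x = 9.
Step 2: E(9) = (19 * 9 + 10) mod 26 = 181 mod 26 = 25.
Step 3: Convert 25 back to letter: Z.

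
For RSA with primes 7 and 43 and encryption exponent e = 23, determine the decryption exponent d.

Step 1: n = 7 * 43 = 301.
Step 2: phi(n) = 6 * 42 = 252.
Step 3: Find d such that 23 * d = 1 (mod 252).
Step 4: d = 23^(-1) mod 252 = 11.
Verification: 23 * 11 = 253 = 1 * 252 + 1.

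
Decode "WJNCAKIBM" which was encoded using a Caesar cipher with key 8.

Step 1: Reverse the shift by subtracting 8 from each letter position.
  W (position 22) -> position (22-8) mod 26 = 14 -> O
  J (position 9) -> position (9-8) mod 26 = 1 -> B
  N (position 13) -> position (13-8) mod 26 = 5 -> F
  C (position 2) -> position (2-8) mod 26 = 20 -> U
  A (position 0) -> position (0-8) mod 26 = 18 -> S
  K (position 10) -> position (10-8) mod 26 = 2 -> C
  I (position 8) -> position (8-8) mod 26 = 0 -> A
  B (position 1) -> position (1-8) mod 26 = 19 -> T
  M (position 12) -> position (12-8) mod 26 = 4 -> E
Decrypted message: OBFUSCATE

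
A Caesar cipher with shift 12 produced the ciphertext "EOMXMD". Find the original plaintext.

Step 1: Reverse the shift by subtracting 12 from each letter position.
  E (position 4) -> position (4-12) mod 26 = 18 -> S
  O (position 14) -> position (14-12) mod 26 = 2 -> C
  M (position 12) -> position (12-12) mod 26 = 0 -> A
  X (position 23) -> position (23-12) mod 26 = 11 -> L
  M (position 12) -> position (12-12) mod 26 = 0 -> A
  D (position 3) -> position (3-12) mod 26 = 17 -> R
Decrypted message: SCALAR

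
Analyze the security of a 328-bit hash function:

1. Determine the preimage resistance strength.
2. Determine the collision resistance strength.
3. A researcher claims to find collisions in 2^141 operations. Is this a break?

Step 1: Preimage resistance requires brute-force of 2^328 operations.
Step 2: Collision resistance (birthday bound) = 2^(328/2) = 2^164.
Step 3: The claimed attack costs 2^141 operations.
Step 4: Since 2^141 < 2^164, the claimed attack beats the generic birthday bound, so collision resistance is broken.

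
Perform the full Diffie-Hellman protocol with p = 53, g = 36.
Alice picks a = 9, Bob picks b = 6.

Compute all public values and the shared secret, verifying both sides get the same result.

Step 1: A = g^a mod p = 36^9 mod 53 = 15.
Step 2: B = g^b mod p = 36^6 mod 53 = 44.
Step 3: Alice computes s = B^a mod p = 44^9 mod 53 = 24.
Step 4: Bob computes s = A^b mod p = 15^6 mod 53 = 24.
Both sides agree: shared secret = 24.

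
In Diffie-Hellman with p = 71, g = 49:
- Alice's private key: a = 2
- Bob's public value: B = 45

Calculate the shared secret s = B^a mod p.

Step 1: s = B^a mod p = 45^2 mod 71.
  45^1 mod 71 = 45
  45^2 mod 71 = (45 * 45) mod 71 = 37
Result: shared secret = 37.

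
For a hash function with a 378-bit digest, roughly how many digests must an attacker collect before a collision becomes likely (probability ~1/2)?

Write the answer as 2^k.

Step 1: The birthday paradox gives collision probability ~50% after sqrt(2^n) = 2^(n/2) hashes.
Step 2: For 378-bit output: 2^(378/2) = 2^189.
Step 3: Approximately 2^189 hash computations needed.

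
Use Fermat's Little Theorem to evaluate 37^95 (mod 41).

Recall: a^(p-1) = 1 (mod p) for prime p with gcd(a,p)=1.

Step 1: Since 41 is prime, by Fermat's Little Theorem: 37^40 = 1 (mod 41).
Step 2: Reduce exponent: 95 mod 40 = 15.
Step 3: So 37^95 = 37^15 (mod 41).
Step 4: 37^15 mod 41 = 1.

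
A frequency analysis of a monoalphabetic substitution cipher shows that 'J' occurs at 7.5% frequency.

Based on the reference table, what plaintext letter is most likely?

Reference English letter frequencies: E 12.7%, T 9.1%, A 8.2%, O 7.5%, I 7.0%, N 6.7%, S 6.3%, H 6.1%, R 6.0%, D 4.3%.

Step 1: The observed frequency is 7.5%.
Step 2: Compare with English frequencies:
  E: 12.7% (difference: 5.2%)
  T: 9.1% (difference: 1.6%)
  A: 8.2% (difference: 0.7%)
  O: 7.5% (difference: 0.0%) <-- closest
  I: 7.0% (difference: 0.5%)
  N: 6.7% (difference: 0.8%)
  S: 6.3% (difference: 1.2%)
  H: 6.1% (difference: 1.4%)
  R: 6.0% (difference: 1.5%)
  D: 4.3% (difference: 3.2%)
Step 3: 'J' most likely represents 'O' (frequency 7.5%).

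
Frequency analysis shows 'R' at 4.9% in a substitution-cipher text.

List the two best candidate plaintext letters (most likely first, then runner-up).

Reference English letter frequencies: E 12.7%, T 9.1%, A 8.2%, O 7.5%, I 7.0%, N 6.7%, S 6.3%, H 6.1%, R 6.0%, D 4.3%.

Step 1: Observed frequency of 'R' is 4.9%.
Step 2: Compute distances to each reference frequency and sort:
  D (4.3%): difference = 0.6% <-- BEST
  R (6.0%): difference = 1.1% <-- RUNNER-UP
  H (6.1%): difference = 1.2%
  S (6.3%): difference = 1.4%
  N (6.7%): difference = 1.8%
Step 3: Most likely is 'D' (4.3%, diff 0.6%); second most likely is 'R' (6.0%, diff 1.1%).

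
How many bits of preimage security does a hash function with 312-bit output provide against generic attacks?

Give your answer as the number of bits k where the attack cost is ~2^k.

Step 1: The hash has a 312-bit output.
Step 2: Preimage resistance means: given a digest h(x), it should be infeasible to find any input that hashes to it.
With a 312-bit output there are 2^312 possible digests, so a generic brute-force preimage search costs about 2^312 evaluations.
Step 3: Security level = 312 bits.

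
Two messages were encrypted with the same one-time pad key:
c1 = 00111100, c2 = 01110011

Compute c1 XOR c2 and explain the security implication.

Step 1: c1 XOR c2 = (m1 XOR k) XOR (m2 XOR k).
Step 2: By XOR associativity/commutativity: = m1 XOR m2 XOR k XOR k = m1 XOR m2.
Step 3: 00111100 XOR 01110011 = 01001111 = 79.
Step 4: The key cancels out! An attacker learns m1 XOR m2 = 79, revealing the relationship between plaintexts.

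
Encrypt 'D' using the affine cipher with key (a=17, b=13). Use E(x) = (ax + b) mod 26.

Step 1: Convert 'D' to number: x = 3.
Step 2: E(3) = (17 * 3 + 13) mod 26 = 64 mod 26 = 12.
Step 3: Convert 12 back to letter: M.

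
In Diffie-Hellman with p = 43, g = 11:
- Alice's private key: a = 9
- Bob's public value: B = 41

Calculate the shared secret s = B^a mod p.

Step 1: s = B^a mod p = 41^9 mod 43.
  41^1 mod 43 = 41
  41^2 mod 43 = (41 * 41) mod 43 = 4
  41^3 mod 43 = (4 * 41) mod 43 = 35
  41^4 mod 43 = (35 * 41) mod 43 = 16
  41^5 mod 43 = (16 * 41) mod 43 = 11
  41^6 mod 43 = (11 * 41) mod 43 = 21
  41^7 mod 43 = (21 * 41) mod 43 = 1
  41^8 mod 43 = (1 * 41) mod 43 = 41
  41^9 mod 43 = (41 * 41) mod 43 = 4
Result: shared secret = 4.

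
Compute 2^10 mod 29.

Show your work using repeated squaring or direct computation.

Step 1: Compute 2^10 mod 29 step by step, reducing modulo 29 at each step.
  2^1 mod 29 = 2
  2^2 mod 29 = (2 * 2) mod 29 = 4
  2^3 mod 29 = (4 * 2) mod 29 = 8
  2^4 mod 29 = (8 * 2) mod 29 = 16
  2^5 mod 29 = (16 * 2) mod 29 = 3
  2^6 mod 29 = (3 * 2) mod 29 = 6
  2^7 mod 29 = (6 * 2) mod 29 = 12
  2^8 mod 29 = (12 * 2) mod 29 = 24
  2^9 mod 29 = (24 * 2) mod 29 = 19
  2^10 mod 29 = (19 * 2) mod 29 = 9
Step 2: Result = 9.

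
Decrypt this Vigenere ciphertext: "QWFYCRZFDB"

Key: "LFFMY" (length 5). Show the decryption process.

Step 1: Key 'LFFMY' has length 5. Extended key: LFFMYLFFMY
Step 2: Decrypt each position:
  Q(16) - L(11) = 5 = F
  W(22) - F(5) = 17 = R
  F(5) - F(5) = 0 = A
  Y(24) - M(12) = 12 = M
  C(2) - Y(24) = 4 = E
  R(17) - L(11) = 6 = G
  Z(25) - F(5) = 20 = U
  F(5) - F(5) = 0 = A
  D(3) - M(12) = 17 = R
  B(1) - Y(24) = 3 = D
Plaintext: FRAMEGUARD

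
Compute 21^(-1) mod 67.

Step 1: We need x such that 21 * x = 1 (mod 67).
Step 2: Using the extended Euclidean algorithm or trial:
  21 * 16 = 336 = 5 * 67 + 1.
Step 3: Since 336 mod 67 = 1, the inverse is x = 16.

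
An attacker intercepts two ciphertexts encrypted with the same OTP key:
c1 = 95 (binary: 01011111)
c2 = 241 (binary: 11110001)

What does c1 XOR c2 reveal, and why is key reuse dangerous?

Step 1: c1 XOR c2 = (m1 XOR k) XOR (m2 XOR k).
Step 2: By XOR associativity/commutativity: = m1 XOR m2 XOR k XOR k = m1 XOR m2.
Step 3: 01011111 XOR 11110001 = 10101110 = 174.
Step 4: The key cancels out! An attacker learns m1 XOR m2 = 174, revealing the relationship between plaintexts.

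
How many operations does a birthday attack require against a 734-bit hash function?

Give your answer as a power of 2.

Step 1: The birthday paradox gives collision probability ~50% after sqrt(2^n) = 2^(n/2) hashes.
Step 2: For 734-bit output: 2^(734/2) = 2^367.
Step 3: Approximately 2^367 hash computations needed.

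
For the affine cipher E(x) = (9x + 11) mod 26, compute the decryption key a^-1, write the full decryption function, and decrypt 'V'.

Step 1: Find a^-1, the modular inverse of 9 mod 26.
Step 2: We need 9 * a^-1 = 1 (mod 26).
Step 3: 9 * 3 = 27 = 1 * 26 + 1, so a^-1 = 3.
Step 4: D(y) = 3(y - 11) mod 26.
Step 5: Apply to 'V' (y = 21): D(21) = 3 * (21 - 11) mod 26 = 3 * 10 mod 26 = 4 -> 'E'.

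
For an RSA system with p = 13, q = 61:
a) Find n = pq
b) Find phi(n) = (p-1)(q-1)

Step 1: n = p * q = 13 * 61 = 793.
Step 2: phi(n) = (p-1)(q-1) = 12 * 60 = 720.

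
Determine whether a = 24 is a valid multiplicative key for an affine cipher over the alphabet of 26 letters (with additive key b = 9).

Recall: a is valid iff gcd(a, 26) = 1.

Step 1: Compute gcd(24, 26).
Step 2: gcd(24, 26) = 2.
Since gcd = 2 != 1, 24 shares a common factor with 26, so it cannot be used.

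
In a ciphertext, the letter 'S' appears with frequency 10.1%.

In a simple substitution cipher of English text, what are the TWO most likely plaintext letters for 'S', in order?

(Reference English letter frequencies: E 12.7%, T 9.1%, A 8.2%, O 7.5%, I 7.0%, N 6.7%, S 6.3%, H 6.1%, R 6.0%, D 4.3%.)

Step 1: Observed frequency of 'S' is 10.1%.
Step 2: Compute distances to each reference frequency and sort:
  T (9.1%): difference = 1.0% <-- BEST
  A (8.2%): difference = 1.9% <-- RUNNER-UP
  E (12.7%): difference = 2.6%
  O (7.5%): difference = 2.6%
  I (7.0%): difference = 3.1%
Step 3: Most likely is 'T' (9.1%, diff 1.0%); second most likely is 'A' (8.2%, diff 1.9%).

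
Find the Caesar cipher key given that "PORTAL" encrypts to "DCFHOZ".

Step 1: Compare first letters: P (position 15) -> D (position 3).
Step 2: Shift = (3 - 15) mod 26 = 14.
The shift value is 14.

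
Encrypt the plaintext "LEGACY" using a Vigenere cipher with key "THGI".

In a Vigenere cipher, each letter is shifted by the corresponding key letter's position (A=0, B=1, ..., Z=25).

Step 1: Repeat key to match plaintext length:
  Plaintext: LEGACY
  Key:       THGITH
Step 2: Encrypt each letter:
  L(11) + T(19) = (11+19) mod 26 = 4 = E
  E(4) + H(7) = (4+7) mod 26 = 11 = L
  G(6) + G(6) = (6+6) mod 26 = 12 = M
  A(0) + I(8) = (0+8) mod 26 = 8 = I
  C(2) + T(19) = (2+19) mod 26 = 21 = V
  Y(24) + H(7) = (24+7) mod 26 = 5 = F
Ciphertext: ELMIVF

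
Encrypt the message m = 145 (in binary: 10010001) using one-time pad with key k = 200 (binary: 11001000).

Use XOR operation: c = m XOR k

Step 1: Write out the XOR operation bit by bit:
  Message: 10010001
  Key:     11001000
  XOR:     01011001
Step 2: Convert to decimal: 01011001 = 89.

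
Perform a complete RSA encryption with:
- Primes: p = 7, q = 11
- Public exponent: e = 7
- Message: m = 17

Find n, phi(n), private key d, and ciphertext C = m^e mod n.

Step 1: n = 7 * 11 = 77.
Step 2: phi(n) = (7-1)(11-1) = 6 * 10 = 60.
Step 3: Find d = 7^(-1) mod 60 = 43.
  Verify: 7 * 43 = 301 = 1 (mod 60).
Step 4: C = 17^7 mod 77 = 52.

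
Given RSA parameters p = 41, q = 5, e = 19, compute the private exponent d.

Step 1: n = 41 * 5 = 205.
Step 2: phi(n) = 40 * 4 = 160.
Step 3: Find d such that 19 * d = 1 (mod 160).
Step 4: d = 19^(-1) mod 160 = 59.
Verification: 19 * 59 = 1121 = 7 * 160 + 1.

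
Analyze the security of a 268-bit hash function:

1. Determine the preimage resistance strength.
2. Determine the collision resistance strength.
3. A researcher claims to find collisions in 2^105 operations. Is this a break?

Step 1: Preimage resistance requires brute-force of 2^268 operations.
Step 2: Collision resistance (birthday bound) = 2^(268/2) = 2^134.
Step 3: The claimed attack costs 2^105 operations.
Step 4: Since 2^105 < 2^134, the claimed attack beats the generic birthday bound, so collision resistance is broken.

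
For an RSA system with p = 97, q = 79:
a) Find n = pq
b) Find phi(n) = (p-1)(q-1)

Step 1: n = p * q = 97 * 79 = 7663.
Step 2: phi(n) = (p-1)(q-1) = 96 * 78 = 7488.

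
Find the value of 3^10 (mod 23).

Step 1: Compute 3^10 mod 23 step by step, reducing modulo 23 at each step.
  3^1 mod 23 = 3
  3^2 mod 23 = (3 * 3) mod 23 = 9
  3^3 mod 23 = (9 * 3) mod 23 = 4
  3^4 mod 23 = (4 * 3) mod 23 = 12
  3^5 mod 23 = (12 * 3) mod 23 = 13
  3^6 mod 23 = (13 * 3) mod 23 = 16
  3^7 mod 23 = (16 * 3) mod 23 = 2
  3^8 mod 23 = (2 * 3) mod 23 = 6
  3^9 mod 23 = (6 * 3) mod 23 = 18
  3^10 mod 23 = (18 * 3) mod 23 = 8
Step 2: Result = 8.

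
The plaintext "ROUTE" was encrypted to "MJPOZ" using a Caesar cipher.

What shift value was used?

Step 1: Compare first letters: R (position 17) -> M (position 12).
Step 2: Shift = (12 - 17) mod 26 = 21.
The shift value is 21.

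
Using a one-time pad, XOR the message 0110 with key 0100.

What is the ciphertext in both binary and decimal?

Step 1: Write out the XOR operation bit by bit:
  Message: 0110
  Key:     0100
  XOR:     0010
Step 2: Convert to decimal: 0010 = 2.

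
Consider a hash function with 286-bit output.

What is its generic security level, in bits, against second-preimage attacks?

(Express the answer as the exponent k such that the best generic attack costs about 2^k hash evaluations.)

Step 1: The hash has a 286-bit output.
Step 2: Second-preimage resistance means: given a specific input x, it should be infeasible to find a different y with h(y) = h(x).
With a 286-bit output, a generic search for a second preimage costs about 2^286 evaluations (each trial matches the fixed target with probability 2^-286).
Step 3: Security level = 286 bits.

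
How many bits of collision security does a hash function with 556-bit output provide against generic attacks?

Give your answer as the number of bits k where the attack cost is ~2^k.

Step 1: The hash has a 556-bit output.
Step 2: Collision resistance means it should be infeasible to find any x != y with h(x) = h(y).
By the birthday bound, a generic collision search succeeds after about sqrt(2^556) = 2^(556/2) = 2^278 evaluations.
Step 3: Security level = 278 bits.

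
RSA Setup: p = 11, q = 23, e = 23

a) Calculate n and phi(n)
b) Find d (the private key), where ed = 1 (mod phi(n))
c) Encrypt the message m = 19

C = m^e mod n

Step 1: n = 11 * 23 = 253.
Step 2: phi(n) = (11-1)(23-1) = 10 * 22 = 220.
Step 3: Find d = 23^(-1) mod 220 = 67.
  Verify: 23 * 67 = 1541 = 1 (mod 220).
Step 4: C = 19^23 mod 253 = 226.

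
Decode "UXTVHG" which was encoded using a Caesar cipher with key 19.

Step 1: Reverse the shift by subtracting 19 from each letter position.
  U (position 20) -> position (20-19) mod 26 = 1 -> B
  X (position 23) -> position (23-19) mod 26 = 4 -> E
  T (position 19) -> position (19-19) mod 26 = 0 -> A
  V (position 21) -> position (21-19) mod 26 = 2 -> C
  H (position 7) -> position (7-19) mod 26 = 14 -> O
  G (position 6) -> position (6-19) mod 26 = 13 -> N
Decrypted message: BEACON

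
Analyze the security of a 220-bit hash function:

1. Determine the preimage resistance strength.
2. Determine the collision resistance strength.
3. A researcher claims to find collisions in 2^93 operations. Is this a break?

Step 1: Preimage resistance requires brute-force of 2^220 operations.
Step 2: Collision resistance (birthday bound) = 2^(220/2) = 2^110.
Step 3: The claimed attack costs 2^93 operations.
Step 4: Since 2^93 < 2^110, the claimed attack beats the generic birthday bound, so collision resistance is broken.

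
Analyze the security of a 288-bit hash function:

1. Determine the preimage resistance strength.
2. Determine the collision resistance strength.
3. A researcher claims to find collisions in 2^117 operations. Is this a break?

Step 1: Preimage resistance requires brute-force of 2^288 operations.
Step 2: Collision resistance (birthday bound) = 2^(288/2) = 2^144.
Step 3: The claimed attack costs 2^117 operations.
Step 4: Since 2^117 < 2^144, the claimed attack beats the generic birthday bound, so collision resistance is broken.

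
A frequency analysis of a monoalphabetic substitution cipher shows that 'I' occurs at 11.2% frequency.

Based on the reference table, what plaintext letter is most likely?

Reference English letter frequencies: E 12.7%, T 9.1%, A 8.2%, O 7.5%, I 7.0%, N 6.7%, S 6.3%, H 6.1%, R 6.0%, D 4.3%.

Step 1: The observed frequency is 11.2%.
Step 2: Compare with English frequencies:
  E: 12.7% (difference: 1.5%) <-- closest
  T: 9.1% (difference: 2.1%)
  A: 8.2% (difference: 3.0%)
  O: 7.5% (difference: 3.7%)
  I: 7.0% (difference: 4.2%)
  N: 6.7% (difference: 4.5%)
  S: 6.3% (difference: 4.9%)
  H: 6.1% (difference: 5.1%)
  R: 6.0% (difference: 5.2%)
  D: 4.3% (difference: 6.9%)
Step 3: 'I' most likely represents 'E' (frequency 12.7%).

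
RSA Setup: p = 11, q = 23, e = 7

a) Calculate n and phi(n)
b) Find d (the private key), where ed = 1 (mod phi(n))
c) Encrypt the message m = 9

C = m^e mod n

Step 1: n = 11 * 23 = 253.
Step 2: phi(n) = (11-1)(23-1) = 10 * 22 = 220.
Step 3: Find d = 7^(-1) mod 220 = 63.
  Verify: 7 * 63 = 441 = 1 (mod 220).
Step 4: C = 9^7 mod 253 = 4.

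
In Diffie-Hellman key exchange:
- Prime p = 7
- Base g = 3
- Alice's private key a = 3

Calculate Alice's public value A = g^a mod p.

Step 1: A = g^a mod p = 3^3 mod 7.
  3^1 mod 7 = 3
  3^2 mod 7 = (3 * 3) mod 7 = 2
  3^3 mod 7 = (2 * 3) mod 7 = 6
Result: A = 6.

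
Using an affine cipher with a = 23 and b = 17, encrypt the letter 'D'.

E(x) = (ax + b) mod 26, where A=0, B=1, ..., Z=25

Step 1: Convert 'D' to number: x = 3.
Step 2: E(3) = (23 * 3 + 17) mod 26 = 86 mod 26 = 8.
Step 3: Convert 8 back to letter: I.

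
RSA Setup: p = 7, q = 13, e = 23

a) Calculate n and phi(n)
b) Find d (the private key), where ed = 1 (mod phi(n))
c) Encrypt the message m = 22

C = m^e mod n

Step 1: n = 7 * 13 = 91.
Step 2: phi(n) = (7-1)(13-1) = 6 * 12 = 72.
Step 3: Find d = 23^(-1) mod 72 = 47.
  Verify: 23 * 47 = 1081 = 1 (mod 72).
Step 4: C = 22^23 mod 91 = 29.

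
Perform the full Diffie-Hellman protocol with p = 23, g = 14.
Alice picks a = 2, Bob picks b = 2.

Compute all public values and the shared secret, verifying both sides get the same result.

Step 1: A = g^a mod p = 14^2 mod 23 = 12.
Step 2: B = g^b mod p = 14^2 mod 23 = 12.
Step 3: Alice computes s = B^a mod p = 12^2 mod 23 = 6.
Step 4: Bob computes s = A^b mod p = 12^2 mod 23 = 6.
Both sides agree: shared secret = 6.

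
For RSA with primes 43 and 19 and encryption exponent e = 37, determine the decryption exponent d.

Step 1: n = 43 * 19 = 817.
Step 2: phi(n) = 42 * 18 = 756.
Step 3: Find d such that 37 * d = 1 (mod 756).
Step 4: d = 37^(-1) mod 756 = 613.
Verification: 37 * 613 = 22681 = 30 * 756 + 1.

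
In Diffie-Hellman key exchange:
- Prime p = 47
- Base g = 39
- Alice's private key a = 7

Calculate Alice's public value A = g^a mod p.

Step 1: A = g^a mod p = 39^7 mod 47.
  39^1 mod 47 = 39
  39^2 mod 47 = (39 * 39) mod 47 = 17
  39^3 mod 47 = (17 * 39) mod 47 = 5
  39^4 mod 47 = (5 * 39) mod 47 = 7
  39^5 mod 47 = (7 * 39) mod 47 = 38
  39^6 mod 47 = (38 * 39) mod 47 = 25
  39^7 mod 47 = (25 * 39) mod 47 = 35
Result: A = 35.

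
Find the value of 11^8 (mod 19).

Step 1: Compute 11^8 mod 19 step by step, reducing modulo 19 at each step.
  11^1 mod 19 = 11
  11^2 mod 19 = (11 * 11) mod 19 = 7
  11^3 mod 19 = (7 * 11) mod 19 = 1
  11^4 mod 19 = (1 * 11) mod 19 = 11
  11^5 mod 19 = (11 * 11) mod 19 = 7
  11^6 mod 19 = (7 * 11) mod 19 = 1
  11^7 mod 19 = (1 * 11) mod 19 = 11
  11^8 mod 19 = (11 * 11) mod 19 = 7
Step 2: Result = 7.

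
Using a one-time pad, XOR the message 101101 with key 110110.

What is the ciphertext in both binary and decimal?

Step 1: Write out the XOR operation bit by bit:
  Message: 101101
  Key:     110110
  XOR:     011011
Step 2: Convert to decimal: 011011 = 27.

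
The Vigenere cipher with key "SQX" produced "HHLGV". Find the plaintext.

Step 1: Extend key: SQXSQ
Step 2: Decrypt each letter (c - k) mod 26:
  H(7) - S(18) = (7-18) mod 26 = 15 = P
  H(7) - Q(16) = (7-16) mod 26 = 17 = R
  L(11) - X(23) = (11-23) mod 26 = 14 = O
  G(6) - S(18) = (6-18) mod 26 = 14 = O
  V(21) - Q(16) = (21-16) mod 26 = 5 = F
Plaintext: PROOF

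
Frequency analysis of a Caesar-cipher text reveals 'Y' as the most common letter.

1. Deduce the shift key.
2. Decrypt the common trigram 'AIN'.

Step 1: In English, 'E' is the most frequent letter (12.7%).
Step 2: The most frequent ciphertext letter is 'Y' (position 24).
Step 3: Shift = (24 - 4) mod 26 = 20.
Step 4: Decrypt 'AIN' by shifting back 20:
  A -> G
  I -> O
  N -> T
Step 5: 'AIN' decrypts to 'GOT'.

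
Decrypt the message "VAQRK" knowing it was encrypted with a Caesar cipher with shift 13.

Step 1: Reverse the shift by subtracting 13 from each letter position.
  V (position 21) -> position (21-13) mod 26 = 8 -> I
  A (position 0) -> position (0-13) mod 26 = 13 -> N
  Q (position 16) -> position (16-13) mod 26 = 3 -> D
  R (position 17) -> position (17-13) mod 26 = 4 -> E
  K (position 10) -> position (10-13) mod 26 = 23 -> X
Decrypted message: INDEX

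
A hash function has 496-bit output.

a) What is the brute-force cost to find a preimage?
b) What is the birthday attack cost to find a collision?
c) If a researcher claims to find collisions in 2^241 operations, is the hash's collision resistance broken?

Step 1: Preimage resistance requires brute-force of 2^496 operations.
Step 2: Collision resistance (birthday bound) = 2^(496/2) = 2^248.
Step 3: The claimed attack costs 2^241 operations.
Step 4: Since 2^241 < 2^248, the claimed attack beats the generic birthday bound, so collision resistance is broken.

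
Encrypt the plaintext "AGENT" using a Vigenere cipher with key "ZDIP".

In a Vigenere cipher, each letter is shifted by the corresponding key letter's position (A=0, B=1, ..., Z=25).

Step 1: Repeat key to match plaintext length:
  Plaintext: AGENT
  Key:       ZDIPZ
Step 2: Encrypt each letter:
  A(0) + Z(25) = (0+25) mod 26 = 25 = Z
  G(6) + D(3) = (6+3) mod 26 = 9 = J
  E(4) + I(8) = (4+8) mod 26 = 12 = M
  N(13) + P(15) = (13+15) mod 26 = 2 = C
  T(19) + Z(25) = (19+25) mod 26 = 18 = S
Ciphertext: ZJMCS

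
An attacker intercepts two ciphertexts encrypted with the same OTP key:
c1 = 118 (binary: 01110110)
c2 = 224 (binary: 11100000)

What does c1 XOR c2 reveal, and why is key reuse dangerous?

Step 1: c1 XOR c2 = (m1 XOR k) XOR (m2 XOR k).
Step 2: By XOR associativity/commutativity: = m1 XOR m2 XOR k XOR k = m1 XOR m2.
Step 3: 01110110 XOR 11100000 = 10010110 = 150.
Step 4: The key cancels out! An attacker learns m1 XOR m2 = 150, revealing the relationship between plaintexts.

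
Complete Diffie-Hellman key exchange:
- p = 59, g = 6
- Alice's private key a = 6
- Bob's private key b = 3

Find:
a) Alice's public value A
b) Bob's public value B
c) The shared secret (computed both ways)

Step 1: A = g^a mod p = 6^6 mod 59 = 46.
Step 2: B = g^b mod p = 6^3 mod 59 = 39.
Step 3: Alice computes s = B^a mod p = 39^6 mod 59 = 45.
Step 4: Bob computes s = A^b mod p = 46^3 mod 59 = 45.
Both sides agree: shared secret = 45.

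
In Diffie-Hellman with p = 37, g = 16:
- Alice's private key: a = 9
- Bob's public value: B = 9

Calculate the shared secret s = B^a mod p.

Step 1: s = B^a mod p = 9^9 mod 37.
  9^1 mod 37 = 9
  9^2 mod 37 = (9 * 9) mod 37 = 7
  9^3 mod 37 = (7 * 9) mod 37 = 26
  9^4 mod 37 = (26 * 9) mod 37 = 12
  9^5 mod 37 = (12 * 9) mod 37 = 34
  9^6 mod 37 = (34 * 9) mod 37 = 10
  9^7 mod 37 = (10 * 9) mod 37 = 16
  9^8 mod 37 = (16 * 9) mod 37 = 33
  9^9 mod 37 = (33 * 9) mod 37 = 1
Result: shared secret = 1.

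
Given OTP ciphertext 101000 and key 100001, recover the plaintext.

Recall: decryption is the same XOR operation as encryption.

Step 1: XOR ciphertext with key:
  Ciphertext: 101000
  Key:        100001
  XOR:        001001
Step 2: Plaintext = 001001 = 9 in decimal.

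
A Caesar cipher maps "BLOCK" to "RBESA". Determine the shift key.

Step 1: Compare first letters: B (position 1) -> R (position 17).
Step 2: Shift = (17 - 1) mod 26 = 16.
The shift value is 16.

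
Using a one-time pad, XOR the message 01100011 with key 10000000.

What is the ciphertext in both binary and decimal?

Step 1: Write out the XOR operation bit by bit:
  Message: 01100011
  Key:     10000000
  XOR:     11100011
Step 2: Convert to decimal: 11100011 = 227.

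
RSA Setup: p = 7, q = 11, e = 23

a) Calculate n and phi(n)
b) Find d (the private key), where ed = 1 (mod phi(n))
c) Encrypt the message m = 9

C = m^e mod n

Step 1: n = 7 * 11 = 77.
Step 2: phi(n) = (7-1)(11-1) = 6 * 10 = 60.
Step 3: Find d = 23^(-1) mod 60 = 47.
  Verify: 23 * 47 = 1081 = 1 (mod 60).
Step 4: C = 9^23 mod 77 = 25.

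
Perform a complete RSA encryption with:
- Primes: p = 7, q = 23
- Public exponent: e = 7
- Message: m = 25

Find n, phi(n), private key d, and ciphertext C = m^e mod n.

Step 1: n = 7 * 23 = 161.
Step 2: phi(n) = (7-1)(23-1) = 6 * 22 = 132.
Step 3: Find d = 7^(-1) mod 132 = 19.
  Verify: 7 * 19 = 133 = 1 (mod 132).
Step 4: C = 25^7 mod 161 = 151.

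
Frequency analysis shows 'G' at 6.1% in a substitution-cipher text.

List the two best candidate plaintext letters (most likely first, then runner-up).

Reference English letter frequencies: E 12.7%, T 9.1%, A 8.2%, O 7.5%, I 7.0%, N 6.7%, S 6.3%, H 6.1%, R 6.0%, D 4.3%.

Step 1: Observed frequency of 'G' is 6.1%.
Step 2: Compute distances to each reference frequency and sort:
  H (6.1%): difference = 0.0% <-- BEST
  R (6.0%): difference = 0.1% <-- RUNNER-UP
  S (6.3%): difference = 0.2%
  N (6.7%): difference = 0.6%
  I (7.0%): difference = 0.9%
Step 3: Most likely is 'H' (6.1%, diff 0.0%); second most likely is 'R' (6.0%, diff 0.1%).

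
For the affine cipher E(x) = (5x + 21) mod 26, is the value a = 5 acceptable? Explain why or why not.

Step 1: Compute gcd(5, 26).
Step 2: gcd(5, 26) = 1.
Since gcd = 1, 5 is coprime with 26, so it is a valid key.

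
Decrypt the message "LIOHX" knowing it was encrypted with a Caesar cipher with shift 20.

Step 1: Reverse the shift by subtracting 20 from each letter position.
  L (position 11) -> position (11-20) mod 26 = 17 -> R
  I (position 8) -> position (8-20) mod 26 = 14 -> O
  O (position 14) -> position (14-20) mod 26 = 20 -> U
  H (position 7) -> position (7-20) mod 26 = 13 -> N
  X (position 23) -> position (23-20) mod 26 = 3 -> D
Decrypted message: ROUND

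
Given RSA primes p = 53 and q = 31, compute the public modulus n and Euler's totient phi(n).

Step 1: n = p * q = 53 * 31 = 1643.
Step 2: phi(n) = (p-1)(q-1) = 52 * 30 = 1560.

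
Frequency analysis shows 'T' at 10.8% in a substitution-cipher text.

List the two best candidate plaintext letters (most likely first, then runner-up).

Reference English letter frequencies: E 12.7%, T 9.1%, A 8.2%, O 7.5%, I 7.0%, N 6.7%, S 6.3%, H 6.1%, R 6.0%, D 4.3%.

Step 1: Observed frequency of 'T' is 10.8%.
Step 2: Compute distances to each reference frequency and sort:
  T (9.1%): difference = 1.7% <-- BEST
  E (12.7%): difference = 1.9% <-- RUNNER-UP
  A (8.2%): difference = 2.6%
  O (7.5%): difference = 3.3%
  I (7.0%): difference = 3.8%
Step 3: Most likely is 'T' (9.1%, diff 1.7%); second most likely is 'E' (12.7%, diff 1.9%).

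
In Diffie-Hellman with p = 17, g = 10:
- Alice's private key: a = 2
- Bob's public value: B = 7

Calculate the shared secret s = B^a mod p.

Step 1: s = B^a mod p = 7^2 mod 17.
  7^1 mod 17 = 7
  7^2 mod 17 = (7 * 7) mod 17 = 15
Result: shared secret = 15.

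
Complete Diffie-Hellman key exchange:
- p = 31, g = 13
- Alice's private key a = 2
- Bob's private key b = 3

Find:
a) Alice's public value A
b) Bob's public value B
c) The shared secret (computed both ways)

Step 1: A = g^a mod p = 13^2 mod 31 = 14.
Step 2: B = g^b mod p = 13^3 mod 31 = 27.
Step 3: Alice computes s = B^a mod p = 27^2 mod 31 = 16.
Step 4: Bob computes s = A^b mod p = 14^3 mod 31 = 16.
Both sides agree: shared secret = 16.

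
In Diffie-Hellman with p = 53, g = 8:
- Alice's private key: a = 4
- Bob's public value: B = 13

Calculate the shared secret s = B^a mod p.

Step 1: s = B^a mod p = 13^4 mod 53.
  13^1 mod 53 = 13
  13^2 mod 53 = (13 * 13) mod 53 = 10
  13^3 mod 53 = (10 * 13) mod 53 = 24
  13^4 mod 53 = (24 * 13) mod 53 = 47
Result: shared secret = 47.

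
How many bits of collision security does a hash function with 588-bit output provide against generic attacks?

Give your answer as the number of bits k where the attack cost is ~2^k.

Step 1: The hash has a 588-bit output.
Step 2: Collision resistance means it should be infeasible to find any x != y with h(x) = h(y).
By the birthday bound, a generic collision search succeeds after about sqrt(2^588) = 2^(588/2) = 2^294 evaluations.
Step 3: Security level = 294 bits.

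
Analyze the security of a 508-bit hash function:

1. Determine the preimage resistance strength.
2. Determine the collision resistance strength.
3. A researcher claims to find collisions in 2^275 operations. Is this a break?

Step 1: Preimage resistance requires brute-force of 2^508 operations.
Step 2: Collision resistance (birthday bound) = 2^(508/2) = 2^254.
Step 3: The claimed attack costs 2^275 operations.
Step 4: Since 2^275 >= 2^254, the claimed attack is no faster than the generic birthday attack, so this does not break collision resistance.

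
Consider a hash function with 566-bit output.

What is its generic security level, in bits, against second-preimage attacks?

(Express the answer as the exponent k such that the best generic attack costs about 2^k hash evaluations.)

Step 1: The hash has a 566-bit output.
Step 2: Second-preimage resistance means: given a specific input x, it should be infeasible to find a different y with h(y) = h(x).
With a 566-bit output, a generic search for a second preimage costs about 2^566 evaluations (each trial matches the fixed target with probability 2^-566).
Step 3: Security level = 566 bits.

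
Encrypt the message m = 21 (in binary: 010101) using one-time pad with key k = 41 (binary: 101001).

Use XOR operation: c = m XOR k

Step 1: Write out the XOR operation bit by bit:
  Message: 010101
  Key:     101001
  XOR:     111100
Step 2: Convert to decimal: 111100 = 60.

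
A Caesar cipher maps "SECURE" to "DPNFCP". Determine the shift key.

Step 1: Compare first letters: S (position 18) -> D (position 3).
Step 2: Shift = (3 - 18) mod 26 = 11.
The shift value is 11.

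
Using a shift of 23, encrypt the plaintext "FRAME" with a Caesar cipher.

Step 1: For each letter, shift forward by 23 positions (mod 26).
  F (position 5) -> position (5+23) mod 26 = 2 -> C
  R (position 17) -> position (17+23) mod 26 = 14 -> O
  A (position 0) -> position (0+23) mod 26 = 23 -> X
  M (position 12) -> position (12+23) mod 26 = 9 -> J
  E (position 4) -> position (4+23) mod 26 = 1 -> B
Result: COXJB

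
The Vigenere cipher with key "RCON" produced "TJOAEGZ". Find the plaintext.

Step 1: Extend key: RCONRCO
Step 2: Decrypt each letter (c - k) mod 26:
  T(19) - R(17) = (19-17) mod 26 = 2 = C
  J(9) - C(2) = (9-2) mod 26 = 7 = H
  O(14) - O(14) = (14-14) mod 26 = 0 = A
  A(0) - N(13) = (0-13) mod 26 = 13 = N
  E(4) - R(17) = (4-17) mod 26 = 13 = N
  G(6) - C(2) = (6-2) mod 26 = 4 = E
  Z(25) - O(14) = (25-14) mod 26 = 11 = L
Plaintext: CHANNEL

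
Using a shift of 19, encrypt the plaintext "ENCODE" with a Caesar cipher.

Step 1: For each letter, shift forward by 19 positions (mod 26).
  E (position 4) -> position (4+19) mod 26 = 23 -> X
  N (position 13) -> position (13+19) mod 26 = 6 -> G
  C (position 2) -> position (2+19) mod 26 = 21 -> V
  O (position 14) -> position (14+19) mod 26 = 7 -> H
  D (position 3) -> position (3+19) mod 26 = 22 -> W
  E (position 4) -> position (4+19) mod 26 = 23 -> X
Result: XGVHWX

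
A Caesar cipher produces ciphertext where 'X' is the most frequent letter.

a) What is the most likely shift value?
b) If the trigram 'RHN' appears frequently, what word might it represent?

Step 1: In English, 'E' is the most frequent letter (12.7%).
Step 2: The most frequent ciphertext letter is 'X' (position 23).
Step 3: Shift = (23 - 4) mod 26 = 19.
Step 4: Decrypt 'RHN' by shifting back 19:
  R -> Y
  H -> O
  N -> U
Step 5: 'RHN' decrypts to 'YOU'.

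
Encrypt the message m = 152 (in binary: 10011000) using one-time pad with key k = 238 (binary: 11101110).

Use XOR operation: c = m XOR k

Step 1: Write out the XOR operation bit by bit:
  Message: 10011000
  Key:     11101110
  XOR:     01110110
Step 2: Convert to decimal: 01110110 = 118.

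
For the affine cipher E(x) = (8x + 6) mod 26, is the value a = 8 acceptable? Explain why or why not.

Step 1: Compute gcd(8, 26).
Step 2: gcd(8, 26) = 2.
Since gcd = 2 != 1, 8 shares a common factor with 26, so it cannot be used.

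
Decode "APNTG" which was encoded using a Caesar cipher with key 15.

Step 1: Reverse the shift by subtracting 15 from each letter position.
  A (position 0) -> position (0-15) mod 26 = 11 -> L
  P (position 15) -> position (15-15) mod 26 = 0 -> A
  N (position 13) -> position (13-15) mod 26 = 24 -> Y
  T (position 19) -> position (19-15) mod 26 = 4 -> E
  G (position 6) -> position (6-15) mod 26 = 17 -> R
Decrypted message: LAYER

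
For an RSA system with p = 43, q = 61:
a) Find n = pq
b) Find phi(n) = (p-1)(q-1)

Step 1: n = p * q = 43 * 61 = 2623.
Step 2: phi(n) = (p-1)(q-1) = 42 * 60 = 2520.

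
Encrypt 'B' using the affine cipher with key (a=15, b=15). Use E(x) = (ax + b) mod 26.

Step 1: Convert 'B' to number: x = 1.
Step 2: E(1) = (15 * 1 + 15) mod 26 = 30 mod 26 = 4.
Step 3: Convert 4 back to letter: E.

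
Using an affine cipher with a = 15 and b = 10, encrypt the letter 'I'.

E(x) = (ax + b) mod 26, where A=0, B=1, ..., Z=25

Step 1: Convert 'I' to number: x = 8.
Step 2: E(8) = (15 * 8 + 10) mod 26 = 130 mod 26 = 0.
Step 3: Convert 0 back to letter: A.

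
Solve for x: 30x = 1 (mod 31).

Step 1: We need x such that 30 * x = 1 (mod 31).
Step 2: Using the extended Euclidean algorithm or trial:
  30 * 30 = 900 = 29 * 31 + 1.
Step 3: Since 900 mod 31 = 1, the inverse is x = 30.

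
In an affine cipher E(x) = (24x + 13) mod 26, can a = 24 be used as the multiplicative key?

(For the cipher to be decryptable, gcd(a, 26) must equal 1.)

Step 1: Compute gcd(24, 26).
Step 2: gcd(24, 26) = 2.
Since gcd = 2 != 1, 24 shares a common factor with 26, so it cannot be used.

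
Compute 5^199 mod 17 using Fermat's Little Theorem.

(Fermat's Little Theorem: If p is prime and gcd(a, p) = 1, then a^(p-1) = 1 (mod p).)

Step 1: Since 17 is prime, by Fermat's Little Theorem: 5^16 = 1 (mod 17).
Step 2: Reduce exponent: 199 mod 16 = 7.
Step 3: So 5^199 = 5^7 (mod 17).
Step 4: 5^7 mod 17 = 10.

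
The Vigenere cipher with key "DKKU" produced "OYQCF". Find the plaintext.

Step 1: Extend key: DKKUD
Step 2: Decrypt each letter (c - k) mod 26:
  O(14) - D(3) = (14-3) mod 26 = 11 = L
  Y(24) - K(10) = (24-10) mod 26 = 14 = O
  Q(16) - K(10) = (16-10) mod 26 = 6 = G
  C(2) - U(20) = (2-20) mod 26 = 8 = I
  F(5) - D(3) = (5-3) mod 26 = 2 = C
Plaintext: LOGIC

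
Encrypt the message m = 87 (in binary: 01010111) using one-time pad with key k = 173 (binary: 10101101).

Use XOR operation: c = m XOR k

Step 1: Write out the XOR operation bit by bit:
  Message: 01010111
  Key:     10101101
  XOR:     11111010
Step 2: Convert to decimal: 11111010 = 250.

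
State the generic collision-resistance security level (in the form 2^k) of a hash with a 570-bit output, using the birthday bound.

Step 1: The birthday paradox gives collision probability ~50% after sqrt(2^n) = 2^(n/2) hashes.
Step 2: For 570-bit output: 2^(570/2) = 2^285.
Step 3: Approximately 2^285 hash computations needed.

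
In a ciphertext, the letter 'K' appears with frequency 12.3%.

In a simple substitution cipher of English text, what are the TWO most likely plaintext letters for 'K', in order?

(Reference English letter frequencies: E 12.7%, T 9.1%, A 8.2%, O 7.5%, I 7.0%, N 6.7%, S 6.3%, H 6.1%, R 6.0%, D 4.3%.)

Step 1: Observed frequency of 'K' is 12.3%.
Step 2: Compute distances to each reference frequency and sort:
  E (12.7%): difference = 0.4% <-- BEST
  T (9.1%): difference = 3.2% <-- RUNNER-UP
  A (8.2%): difference = 4.1%
  O (7.5%): difference = 4.8%
  I (7.0%): difference = 5.3%
Step 3: Most likely is 'E' (12.7%, diff 0.4%); second most likely is 'T' (9.1%, diff 3.2%).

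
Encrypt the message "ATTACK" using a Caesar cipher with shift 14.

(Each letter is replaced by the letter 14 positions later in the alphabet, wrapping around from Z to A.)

Step 1: For each letter, shift forward by 14 positions (mod 26).
  A (position 0) -> position (0+14) mod 26 = 14 -> O
  T (position 19) -> position (19+14) mod 26 = 7 -> H
  T (position 19) -> position (19+14) mod 26 = 7 -> H
  A (position 0) -> position (0+14) mod 26 = 14 -> O
  C (position 2) -> position (2+14) mod 26 = 16 -> Q
  K (position 10) -> position (10+14) mod 26 = 24 -> Y
Result: OHHOQY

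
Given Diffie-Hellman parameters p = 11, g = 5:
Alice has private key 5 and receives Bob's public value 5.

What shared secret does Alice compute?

Step 1: s = B^a mod p = 5^5 mod 11.
  5^1 mod 11 = 5
  5^2 mod 11 = (5 * 5) mod 11 = 3
  5^3 mod 11 = (3 * 5) mod 11 = 4
  5^4 mod 11 = (4 * 5) mod 11 = 9
  5^5 mod 11 = (9 * 5) mod 11 = 1
Result: shared secret = 1.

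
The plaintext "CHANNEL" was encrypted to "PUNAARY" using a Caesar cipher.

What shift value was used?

Step 1: Compare first letters: C (position 2) -> P (position 15).
Step 2: Shift = (15 - 2) mod 26 = 13.
The shift value is 13.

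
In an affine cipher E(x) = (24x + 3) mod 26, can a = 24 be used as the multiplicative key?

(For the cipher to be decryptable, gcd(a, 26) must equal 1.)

Step 1: Compute gcd(24, 26).
Step 2: gcd(24, 26) = 2.
Since gcd = 2 != 1, 24 shares a common factor with 26, so it cannot be used.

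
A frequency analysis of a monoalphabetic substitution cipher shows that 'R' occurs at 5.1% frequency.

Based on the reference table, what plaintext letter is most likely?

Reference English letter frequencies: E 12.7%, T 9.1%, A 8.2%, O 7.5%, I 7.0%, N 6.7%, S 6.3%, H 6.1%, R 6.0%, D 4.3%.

Step 1: The observed frequency is 5.1%.
Step 2: Compare with English frequencies:
  E: 12.7% (difference: 7.6%)
  T: 9.1% (difference: 4.0%)
  A: 8.2% (difference: 3.1%)
  O: 7.5% (difference: 2.4%)
  I: 7.0% (difference: 1.9%)
  N: 6.7% (difference: 1.6%)
  S: 6.3% (difference: 1.2%)
  H: 6.1% (difference: 1.0%)
  R: 6.0% (difference: 0.9%)
  D: 4.3% (difference: 0.8%) <-- closest
Step 3: 'R' most likely represents 'D' (frequency 4.3%).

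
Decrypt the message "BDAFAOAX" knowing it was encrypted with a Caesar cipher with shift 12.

Step 1: Reverse the shift by subtracting 12 from each letter position.
  B (position 1) -> position (1-12) mod 26 = 15 -> P
  D (position 3) -> position (3-12) mod 26 = 17 -> R
  A (position 0) -> position (0-12) mod 26 = 14 -> O
  F (position 5) -> position (5-12) mod 26 = 19 -> T
  A (position 0) -> position (0-12) mod 26 = 14 -> O
  O (position 14) -> position (14-12) mod 26 = 2 -> C
  A (position 0) -> position (0-12) mod 26 = 14 -> O
  X (position 23) -> position (23-12) mod 26 = 11 -> L
Decrypted message: PROTOCOL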